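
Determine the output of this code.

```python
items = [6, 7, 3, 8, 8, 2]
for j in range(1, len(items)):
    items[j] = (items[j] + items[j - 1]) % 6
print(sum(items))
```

17

j=1: items[1] = (7+6)%6 = 1 → [6, 1, 3, 8, 8, 2]
j=2: items[2] = (3+1)%6 = 4 → [6, 1, 4, 8, 8, 2]
j=3: items[3] = (8+4)%6 = 0 → [6, 1, 4, 0, 8, 2]
j=4: items[4] = (8+0)%6 = 2 → [6, 1, 4, 0, 2, 2]
j=5: items[5] = (2+2)%6 = 4 → [6, 1, 4, 0, 2, 4]
sum = 17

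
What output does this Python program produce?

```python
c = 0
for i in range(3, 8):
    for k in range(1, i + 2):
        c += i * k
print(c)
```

615

i=3,k=1: c = 0+3 = 3
i=3,k=2: c = 3+6 = 9
i=3,k=3: c = 9+9 = 18
i=3,k=4: c = 18+12 = 30
i=4,k=1: c = 30+4 = 34
i=4,k=2: c = 34+8 = 42
i=4,k=3: c = 42+12 = 54
i=4,k=4: c = 54+16 = 70
i=4,k=5: c = 70+20 = 90
i=5,k=1: c = 90+5 = 95
i=5,k=2: c = 95+10 = 105
i=5,k=3: c = 105+15 = 120
i=5,k=4: c = 120+20 = 140
i=5,k=5: c = 140+25 = 165
i=5,k=6: c = 165+30 = 195
i=6,k=1: c = 195+6 = 201
i=6,k=2: c = 201+12 = 213
i=6,k=3: c = 213+18 = 231
i=6,k=4: c = 231+24 = 255
i=6,k=5: c = 255+30 = 285
i=6,k=6: c = 285+36 = 321
i=6,k=7: c = 321+42 = 363
i=7,k=1: c = 363+7 = 370
i=7,k=2: c = 370+14 = 384
i=7,k=3: c = 384+21 = 405
i=7,k=4: c = 405+28 = 433
i=7,k=5: c = 433+35 = 468
i=7,k=6: c = 468+42 = 510
i=7,k=7: c = 510+49 = 559
i=7,k=8: c = 559+56 = 615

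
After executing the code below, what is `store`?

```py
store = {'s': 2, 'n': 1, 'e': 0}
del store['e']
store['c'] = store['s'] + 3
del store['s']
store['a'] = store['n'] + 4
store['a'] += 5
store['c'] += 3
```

del 'e' → {'s': 2, 'n': 1}
store['c'] = store['s']+3 = 5 → {'s': 2, 'n': 1, 'c': 5}
del 's' → {'n': 1, 'c': 5}
store['a'] = store['n']+4 = 5 → {'n': 1, 'c': 5, 'a': 5}
store['a'] = 5+5 = 10 → {'n': 1, 'c': 5, 'a': 10}
store['c'] = 5+3 = 8 → {'n': 1, 'c': 8, 'a': 10}

{'n': 1, 'c': 8, 'a': 10}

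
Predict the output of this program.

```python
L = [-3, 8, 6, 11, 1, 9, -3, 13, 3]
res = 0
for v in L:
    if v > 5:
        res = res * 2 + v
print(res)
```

251

v=-3: not >5
v=8: >5, res = 0*2+8 = 8
v=6: >5, res = 8*2+6 = 22
v=11: >5, res = 22*2+11 = 55
v=1: not >5
v=9: >5, res = 55*2+9 = 119
v=-3: not >5
v=13: >5, res = 119*2+13 = 251
v=3: not >5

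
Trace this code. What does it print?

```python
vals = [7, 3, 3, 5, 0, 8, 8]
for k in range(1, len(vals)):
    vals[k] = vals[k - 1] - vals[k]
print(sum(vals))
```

-28

k=1: vals[1] = 7-3 = 4 → [7, 4, 3, 5, 0, 8, 8]
k=2: vals[2] = 4-3 = 1 → [7, 4, 1, 5, 0, 8, 8]
k=3: vals[3] = 1-5 = -4 → [7, 4, 1, -4, 0, 8, 8]
k=4: vals[4] = (-4)-0 = -4 → [7, 4, 1, -4, -4, 8, 8]
k=5: vals[5] = (-4)-8 = -12 → [7, 4, 1, -4, -4, -12, 8]
k=6: vals[6] = (-12)-8 = -20 → [7, 4, 1, -4, -4, -12, -20]
sum = -28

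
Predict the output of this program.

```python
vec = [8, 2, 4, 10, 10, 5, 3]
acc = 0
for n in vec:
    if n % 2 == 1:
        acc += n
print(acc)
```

8

n=8: not odd
n=2: not odd
n=4: not odd
n=10: not odd
n=10: not odd
n=5: odd, acc = 0+5 = 5
n=3: odd, acc = 5+3 = 8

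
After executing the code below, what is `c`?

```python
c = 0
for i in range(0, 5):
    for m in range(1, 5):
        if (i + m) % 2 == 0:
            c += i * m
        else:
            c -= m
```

i=0,m=1: odd sum, c = 0-1 = -1
i=0,m=2: even sum, c = (-1)+0 = -1
i=0,m=3: odd sum, c = (-1)-3 = -4
i=0,m=4: even sum, c = (-4)+0 = -4
i=1,m=1: even sum, c = (-4)+1 = -3
i=1,m=2: odd sum, c = (-3)-2 = -5
i=1,m=3: even sum, c = (-5)+3 = -2
i=1,m=4: odd sum, c = (-2)-4 = -6
i=2,m=1: odd sum, c = (-6)-1 = -7
i=2,m=2: even sum, c = (-7)+4 = -3
i=2,m=3: odd sum, c = (-3)-3 = -6
i=2,m=4: even sum, c = (-6)+8 = 2
i=3,m=1: even sum, c = 2+3 = 5
i=3,m=2: odd sum, c = 5-2 = 3
i=3,m=3: even sum, c = 3+9 = 12
i=3,m=4: odd sum, c = 12-4 = 8
i=4,m=1: odd sum, c = 8-1 = 7
i=4,m=2: even sum, c = 7+8 = 15
i=4,m=3: odd sum, c = 15-3 = 12
i=4,m=4: even sum, c = 12+16 = 28

28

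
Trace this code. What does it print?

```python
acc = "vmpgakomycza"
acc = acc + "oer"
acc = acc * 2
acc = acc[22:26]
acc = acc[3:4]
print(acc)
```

z

+ 'oer' → 'vmpgakomyczaoer'
repeat ×2 → 'vmpgakomyczaoervmpgakomyczaoer'
slice [22:26] → 'mycz'
slice [3:4] → 'z'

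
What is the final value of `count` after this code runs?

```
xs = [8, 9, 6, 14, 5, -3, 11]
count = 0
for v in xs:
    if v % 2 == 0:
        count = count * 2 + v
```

v=8: even, count = 0*2+8 = 8
v=9: not even
v=6: even, count = 8*2+6 = 22
v=14: even, count = 22*2+14 = 58
v=5: not even
v=-3: not even
v=11: not even

58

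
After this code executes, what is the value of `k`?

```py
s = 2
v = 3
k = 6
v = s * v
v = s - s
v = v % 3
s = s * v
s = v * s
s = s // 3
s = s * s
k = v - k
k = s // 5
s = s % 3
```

v = 2*3 = 6
v = 2-2 = 0
v = 0%3 = 0
s = 2*0 = 0
s = 0*0 = 0
s = 0//3 = 0
s = 0*0 = 0
k = 0-6 = -6
k = 0//5 = 0
s = 0%3 = 0

0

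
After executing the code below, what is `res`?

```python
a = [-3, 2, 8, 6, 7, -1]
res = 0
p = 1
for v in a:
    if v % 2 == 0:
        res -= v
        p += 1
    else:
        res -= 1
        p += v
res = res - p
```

-26

v=-3: not even, res = 0-1 = -1; p=-2
v=2: even, res = (-1)-2 = -3; p=-1
v=8: even, res = (-3)-8 = -11; p=0
v=6: even, res = (-11)-6 = -17; p=1
v=7: not even, res = (-17)-1 = -18; p=8
v=-1: not even, res = (-18)-1 = -19; p=7
res-p = (-19)-7 = -26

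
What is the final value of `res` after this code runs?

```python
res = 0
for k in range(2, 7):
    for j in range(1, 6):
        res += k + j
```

175

k=2,j=1: res = 0+3 = 3
k=2,j=2: res = 3+4 = 7
k=2,j=3: res = 7+5 = 12
k=2,j=4: res = 12+6 = 18
k=2,j=5: res = 18+7 = 25
k=3,j=1: res = 25+4 = 29
k=3,j=2: res = 29+5 = 34
k=3,j=3: res = 34+6 = 40
k=3,j=4: res = 40+7 = 47
k=3,j=5: res = 47+8 = 55
k=4,j=1: res = 55+5 = 60
k=4,j=2: res = 60+6 = 66
k=4,j=3: res = 66+7 = 73
k=4,j=4: res = 73+8 = 81
k=4,j=5: res = 81+9 = 90
k=5,j=1: res = 90+6 = 96
k=5,j=2: res = 96+7 = 103
k=5,j=3: res = 103+8 = 111
k=5,j=4: res = 111+9 = 120
k=5,j=5: res = 120+10 = 130
k=6,j=1: res = 130+7 = 137
k=6,j=2: res = 137+8 = 145
k=6,j=3: res = 145+9 = 154
k=6,j=4: res = 154+10 = 164
k=6,j=5: res = 164+11 = 175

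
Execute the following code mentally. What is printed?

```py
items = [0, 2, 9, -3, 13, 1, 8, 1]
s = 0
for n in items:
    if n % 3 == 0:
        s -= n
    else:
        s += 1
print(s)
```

n=0: %3==0, s = 0-0 = 0
n=2: not %3==0, s = 0+1 = 1
n=9: %3==0, s = 1-9 = -8
n=-3: %3==0, s = (-8)-(-3) = -5
n=13: not %3==0, s = (-5)+1 = -4
n=1: not %3==0, s = (-4)+1 = -3
n=8: not %3==0, s = (-3)+1 = -2
n=1: not %3==0, s = (-2)+1 = -1

-1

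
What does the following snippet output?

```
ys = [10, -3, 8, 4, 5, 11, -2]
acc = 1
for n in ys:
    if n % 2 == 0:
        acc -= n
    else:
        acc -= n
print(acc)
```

n=10: even, acc = 1-10 = -9
n=-3: not even, acc = (-9)-(-3) = -6
n=8: even, acc = (-6)-8 = -14
n=4: even, acc = (-14)-4 = -18
n=5: not even, acc = (-18)-5 = -23
n=11: not even, acc = (-23)-11 = -34
n=-2: even, acc = (-34)-(-2) = -32

-32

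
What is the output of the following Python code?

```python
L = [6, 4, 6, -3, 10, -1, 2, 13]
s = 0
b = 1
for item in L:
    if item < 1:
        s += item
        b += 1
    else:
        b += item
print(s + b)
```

item=6: not <1; b=7
item=4: not <1; b=11
item=6: not <1; b=17
item=-3: <1, s = 0+(-3) = -3; b=18
item=10: not <1; b=28
item=-1: <1, s = (-3)+(-1) = -4; b=29
item=2: not <1; b=31
item=13: not <1; b=44
s+b = (-4)+44 = 40

40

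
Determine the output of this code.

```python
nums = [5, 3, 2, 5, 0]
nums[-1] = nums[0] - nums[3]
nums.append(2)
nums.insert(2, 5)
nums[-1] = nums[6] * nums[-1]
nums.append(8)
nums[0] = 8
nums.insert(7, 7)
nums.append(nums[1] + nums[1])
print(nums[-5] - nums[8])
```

-8

nums[-1] = nums[0]-nums[3] = 5-5 = 0 → [5, 3, 2, 5, 0]
append 2 → [5, 3, 2, 5, 0, 2]
insert 5 at 2 → [5, 3, 5, 2, 5, 0, 2]
nums[-1] = nums[6]*nums[-1] = 2*2 = 4 → [5, 3, 5, 2, 5, 0, 4]
append 8 → [5, 3, 5, 2, 5, 0, 4, 8]
nums[0] = 8 → [8, 3, 5, 2, 5, 0, 4, 8]
insert 7 at 7 → [8, 3, 5, 2, 5, 0, 4, 7, 8]
append nums[1]+nums[1] = 3+3 = 6 → [8, 3, 5, 2, 5, 0, 4, 7, 8, 6]
nums[-5]-nums[8] = 0-8 = -8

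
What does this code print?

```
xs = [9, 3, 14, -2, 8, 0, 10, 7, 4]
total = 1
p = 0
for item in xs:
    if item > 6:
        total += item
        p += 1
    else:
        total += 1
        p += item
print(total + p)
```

item=9: >6, total = 1+9 = 10; p=1
item=3: not >6, total = 10+1 = 11; p=4
item=14: >6, total = 11+14 = 25; p=5
item=-2: not >6, total = 25+1 = 26; p=3
item=8: >6, total = 26+8 = 34; p=4
item=0: not >6, total = 34+1 = 35; p=4
item=10: >6, total = 35+10 = 45; p=5
item=7: >6, total = 45+7 = 52; p=6
item=4: not >6, total = 52+1 = 53; p=10
total+p = 53+10 = 63

63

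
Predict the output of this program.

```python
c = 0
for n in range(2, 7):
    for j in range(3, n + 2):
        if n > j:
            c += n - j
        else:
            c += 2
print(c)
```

28

n=2,j=3: not 2>3, c = 0+2 = 2
n=3,j=3: not 3>3, c = 2+2 = 4
n=3,j=4: not 3>4, c = 4+2 = 6
n=4,j=3: 4>3, c = 6+1 = 7
n=4,j=4: not 4>4, c = 7+2 = 9
n=4,j=5: not 4>5, c = 9+2 = 11
n=5,j=3: 5>3, c = 11+2 = 13
n=5,j=4: 5>4, c = 13+1 = 14
n=5,j=5: not 5>5, c = 14+2 = 16
n=5,j=6: not 5>6, c = 16+2 = 18
n=6,j=3: 6>3, c = 18+3 = 21
n=6,j=4: 6>4, c = 21+2 = 23
n=6,j=5: 6>5, c = 23+1 = 24
n=6,j=6: not 6>6, c = 24+2 = 26
n=6,j=7: not 6>7, c = 26+2 = 28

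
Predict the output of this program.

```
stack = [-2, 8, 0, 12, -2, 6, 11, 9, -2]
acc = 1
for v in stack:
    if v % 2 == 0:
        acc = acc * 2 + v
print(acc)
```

354

v=-2: even, acc = 1*2+(-2) = 0
v=8: even, acc = 0*2+8 = 8
v=0: even, acc = 8*2+0 = 16
v=12: even, acc = 16*2+12 = 44
v=-2: even, acc = 44*2+(-2) = 86
v=6: even, acc = 86*2+6 = 178
v=11: not even
v=9: not even
v=-2: even, acc = 178*2+(-2) = 354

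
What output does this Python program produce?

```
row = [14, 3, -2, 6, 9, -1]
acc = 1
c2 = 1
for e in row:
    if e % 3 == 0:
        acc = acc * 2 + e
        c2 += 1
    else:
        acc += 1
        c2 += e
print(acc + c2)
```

69

e=14: not %3==0, acc = 1+1 = 2; c2=15
e=3: %3==0, acc = 2*2+3 = 7; c2=16
e=-2: not %3==0, acc = 7+1 = 8; c2=14
e=6: %3==0, acc = 8*2+6 = 22; c2=15
e=9: %3==0, acc = 22*2+9 = 53; c2=16
e=-1: not %3==0, acc = 53+1 = 54; c2=15
acc+c2 = 54+15 = 69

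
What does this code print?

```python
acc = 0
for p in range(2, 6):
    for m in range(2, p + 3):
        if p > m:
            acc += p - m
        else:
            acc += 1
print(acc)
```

22

p=2,m=2: not 2>2, acc = 0+1 = 1
p=2,m=3: not 2>3, acc = 1+1 = 2
p=2,m=4: not 2>4, acc = 2+1 = 3
p=3,m=2: 3>2, acc = 3+1 = 4
p=3,m=3: not 3>3, acc = 4+1 = 5
p=3,m=4: not 3>4, acc = 5+1 = 6
p=3,m=5: not 3>5, acc = 6+1 = 7
p=4,m=2: 4>2, acc = 7+2 = 9
p=4,m=3: 4>3, acc = 9+1 = 10
p=4,m=4: not 4>4, acc = 10+1 = 11
p=4,m=5: not 4>5, acc = 11+1 = 12
p=4,m=6: not 4>6, acc = 12+1 = 13
p=5,m=2: 5>2, acc = 13+3 = 16
p=5,m=3: 5>3, acc = 16+2 = 18
p=5,m=4: 5>4, acc = 18+1 = 19
p=5,m=5: not 5>5, acc = 19+1 = 20
p=5,m=6: not 5>6, acc = 20+1 = 21
p=5,m=7: not 5>7, acc = 21+1 = 22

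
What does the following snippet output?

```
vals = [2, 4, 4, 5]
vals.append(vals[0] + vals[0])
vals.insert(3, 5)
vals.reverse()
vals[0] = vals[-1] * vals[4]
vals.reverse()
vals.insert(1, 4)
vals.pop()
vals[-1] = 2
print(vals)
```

append vals[0]+vals[0] = 2+2 = 4 → [2, 4, 4, 5, 4]
insert 5 at 3 → [2, 4, 4, 5, 5, 4]
reverse → [4, 5, 5, 4, 4, 2]
vals[0] = vals[-1]*vals[4] = 2*4 = 8 → [8, 5, 5, 4, 4, 2]
reverse → [2, 4, 4, 5, 5, 8]
insert 4 at 1 → [2, 4, 4, 4, 5, 5, 8]
pop() removes 8 → [2, 4, 4, 4, 5, 5]
vals[-1] = 2 → [2, 4, 4, 4, 5, 2]

[2, 4, 4, 4, 5, 2]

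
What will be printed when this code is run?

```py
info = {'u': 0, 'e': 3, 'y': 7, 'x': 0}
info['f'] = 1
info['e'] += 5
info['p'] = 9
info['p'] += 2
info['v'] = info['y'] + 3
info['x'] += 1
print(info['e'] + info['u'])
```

info['f'] = 1 → {'u': 0, 'e': 3, 'y': 7, 'x': 0, 'f': 1}
info['e'] = 3+5 = 8 → {'u': 0, 'e': 8, 'y': 7, 'x': 0, 'f': 1}
info['p'] = 9 → {'u': 0, 'e': 8, 'y': 7, 'x': 0, 'f': 1, 'p': 9}
info['p'] = 9+2 = 11 → {'u': 0, 'e': 8, 'y': 7, 'x': 0, 'f': 1, 'p': 11}
info['v'] = info['y']+3 = 10 → {'u': 0, 'e': 8, 'y': 7, 'x': 0, 'f': 1, 'p': 11, 'v': 10}
info['x'] = 0+1 = 1 → {'u': 0, 'e': 8, 'y': 7, 'x': 1, 'f': 1, 'p': 11, 'v': 10}
info['e']+info['u'] = 8+0 = 8

8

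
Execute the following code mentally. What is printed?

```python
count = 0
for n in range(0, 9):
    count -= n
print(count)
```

n=0: count = 0-0 = 0
n=1: count = 0-1 = -1
n=2: count = (-1)-2 = -3
n=3: count = (-3)-3 = -6
n=4: count = (-6)-4 = -10
n=5: count = (-10)-5 = -15
n=6: count = (-15)-6 = -21
n=7: count = (-21)-7 = -28
n=8: count = (-28)-8 = -36

-36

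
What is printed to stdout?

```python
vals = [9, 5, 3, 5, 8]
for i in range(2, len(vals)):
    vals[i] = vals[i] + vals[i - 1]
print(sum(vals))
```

i=2: vals[2] = 3+5 = 8 → [9, 5, 8, 5, 8]
i=3: vals[3] = 5+8 = 13 → [9, 5, 8, 13, 8]
i=4: vals[4] = 8+13 = 21 → [9, 5, 8, 13, 21]
sum = 56

56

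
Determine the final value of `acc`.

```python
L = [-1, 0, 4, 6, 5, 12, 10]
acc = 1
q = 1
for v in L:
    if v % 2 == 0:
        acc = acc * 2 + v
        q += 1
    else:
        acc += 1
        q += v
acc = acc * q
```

v=-1: not even, acc = 1+1 = 2; q=0
v=0: even, acc = 2*2+0 = 4; q=1
v=4: even, acc = 4*2+4 = 12; q=2
v=6: even, acc = 12*2+6 = 30; q=3
v=5: not even, acc = 30+1 = 31; q=8
v=12: even, acc = 31*2+12 = 74; q=9
v=10: even, acc = 74*2+10 = 158; q=10
acc*q = 158*10 = 1580

1580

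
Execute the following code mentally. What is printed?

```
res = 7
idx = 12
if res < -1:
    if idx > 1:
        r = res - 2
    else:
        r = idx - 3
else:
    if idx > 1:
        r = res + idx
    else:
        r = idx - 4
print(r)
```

res=7, idx=12
res < -1 is False; idx > 1 is True
→ r = res + idx = 19

19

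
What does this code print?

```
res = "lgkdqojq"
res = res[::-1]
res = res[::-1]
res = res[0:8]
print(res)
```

lgkdqojq

reverse → 'qjoqdkgl'
reverse → 'lgkdqojq'
slice [0:8] → 'lgkdqojq'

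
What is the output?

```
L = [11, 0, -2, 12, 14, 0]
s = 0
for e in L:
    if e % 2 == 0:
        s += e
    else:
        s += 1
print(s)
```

e=11: not even, s = 0+1 = 1
e=0: even, s = 1+0 = 1
e=-2: even, s = 1+(-2) = -1
e=12: even, s = (-1)+12 = 11
e=14: even, s = 11+14 = 25
e=0: even, s = 25+0 = 25

25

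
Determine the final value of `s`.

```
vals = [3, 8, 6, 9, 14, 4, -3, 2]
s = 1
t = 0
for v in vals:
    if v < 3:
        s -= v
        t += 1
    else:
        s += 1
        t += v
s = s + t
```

v=3: not <3, s = 1+1 = 2; t=3
v=8: not <3, s = 2+1 = 3; t=11
v=6: not <3, s = 3+1 = 4; t=17
v=9: not <3, s = 4+1 = 5; t=26
v=14: not <3, s = 5+1 = 6; t=40
v=4: not <3, s = 6+1 = 7; t=44
v=-3: <3, s = 7-(-3) = 10; t=45
v=2: <3, s = 10-2 = 8; t=46
s+t = 8+46 = 54

54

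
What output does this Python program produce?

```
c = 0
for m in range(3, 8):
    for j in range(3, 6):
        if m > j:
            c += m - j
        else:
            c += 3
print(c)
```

m=3,j=3: not 3>3, c = 0+3 = 3
m=3,j=4: not 3>4, c = 3+3 = 6
m=3,j=5: not 3>5, c = 6+3 = 9
m=4,j=3: 4>3, c = 9+1 = 10
m=4,j=4: not 4>4, c = 10+3 = 13
m=4,j=5: not 4>5, c = 13+3 = 16
m=5,j=3: 5>3, c = 16+2 = 18
m=5,j=4: 5>4, c = 18+1 = 19
m=5,j=5: not 5>5, c = 19+3 = 22
m=6,j=3: 6>3, c = 22+3 = 25
m=6,j=4: 6>4, c = 25+2 = 27
m=6,j=5: 6>5, c = 27+1 = 28
m=7,j=3: 7>3, c = 28+4 = 32
m=7,j=4: 7>4, c = 32+3 = 35
m=7,j=5: 7>5, c = 35+2 = 37

37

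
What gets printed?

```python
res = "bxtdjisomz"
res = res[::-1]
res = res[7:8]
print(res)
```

reverse → 'zmosijdtxb'
slice [7:8] → 't'

t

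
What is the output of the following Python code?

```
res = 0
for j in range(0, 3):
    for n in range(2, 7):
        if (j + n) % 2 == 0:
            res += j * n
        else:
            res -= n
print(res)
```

j=0,n=2: even sum, res = 0+0 = 0
j=0,n=3: odd sum, res = 0-3 = -3
j=0,n=4: even sum, res = (-3)+0 = -3
j=0,n=5: odd sum, res = (-3)-5 = -8
j=0,n=6: even sum, res = (-8)+0 = -8
j=1,n=2: odd sum, res = (-8)-2 = -10
j=1,n=3: even sum, res = (-10)+3 = -7
j=1,n=4: odd sum, res = (-7)-4 = -11
j=1,n=5: even sum, res = (-11)+5 = -6
j=1,n=6: odd sum, res = (-6)-6 = -12
j=2,n=2: even sum, res = (-12)+4 = -8
j=2,n=3: odd sum, res = (-8)-3 = -11
j=2,n=4: even sum, res = (-11)+8 = -3
j=2,n=5: odd sum, res = (-3)-5 = -8
j=2,n=6: even sum, res = (-8)+12 = 4

4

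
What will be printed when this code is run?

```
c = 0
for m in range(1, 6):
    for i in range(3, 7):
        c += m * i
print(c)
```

270

m=1,i=3: c = 0+3 = 3
m=1,i=4: c = 3+4 = 7
m=1,i=5: c = 7+5 = 12
m=1,i=6: c = 12+6 = 18
m=2,i=3: c = 18+6 = 24
m=2,i=4: c = 24+8 = 32
m=2,i=5: c = 32+10 = 42
m=2,i=6: c = 42+12 = 54
m=3,i=3: c = 54+9 = 63
m=3,i=4: c = 63+12 = 75
m=3,i=5: c = 75+15 = 90
m=3,i=6: c = 90+18 = 108
m=4,i=3: c = 108+12 = 120
m=4,i=4: c = 120+16 = 136
m=4,i=5: c = 136+20 = 156
m=4,i=6: c = 156+24 = 180
m=5,i=3: c = 180+15 = 195
m=5,i=4: c = 195+20 = 215
m=5,i=5: c = 215+25 = 240
m=5,i=6: c = 240+30 = 270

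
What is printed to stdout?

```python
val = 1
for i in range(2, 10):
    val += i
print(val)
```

i=2: val = 1+2 = 3
i=3: val = 3+3 = 6
i=4: val = 6+4 = 10
i=5: val = 10+5 = 15
i=6: val = 15+6 = 21
i=7: val = 21+7 = 28
i=8: val = 28+8 = 36
i=9: val = 36+9 = 45

45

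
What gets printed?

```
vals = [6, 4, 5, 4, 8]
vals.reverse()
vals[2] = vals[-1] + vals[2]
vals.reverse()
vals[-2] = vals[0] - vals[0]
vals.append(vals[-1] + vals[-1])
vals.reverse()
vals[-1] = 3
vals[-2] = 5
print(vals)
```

[16, 8, 0, 11, 5, 3]

reverse → [8, 4, 5, 4, 6]
vals[2] = vals[-1]+vals[2] = 6+5 = 11 → [8, 4, 11, 4, 6]
reverse → [6, 4, 11, 4, 8]
vals[-2] = vals[0]-vals[0] = 6-6 = 0 → [6, 4, 11, 0, 8]
append vals[-1]+vals[-1] = 8+8 = 16 → [6, 4, 11, 0, 8, 16]
reverse → [16, 8, 0, 11, 4, 6]
vals[-1] = 3 → [16, 8, 0, 11, 4, 3]
vals[-2] = 5 → [16, 8, 0, 11, 5, 3]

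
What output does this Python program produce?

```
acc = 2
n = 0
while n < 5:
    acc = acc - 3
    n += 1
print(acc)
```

-13

n=0: acc = 2-3 = -1
n=1: acc = (-1)-3 = -4
n=2: acc = (-4)-3 = -7
n=3: acc = (-7)-3 = -10
n=4: acc = (-10)-3 = -13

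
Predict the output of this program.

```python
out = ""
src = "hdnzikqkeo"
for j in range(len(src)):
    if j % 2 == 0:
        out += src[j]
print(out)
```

hniqe

j=0: add 'h' → 'h'
j=1: skip
j=2: add 'n' → 'hn'
j=3: skip
j=4: add 'i' → 'hni'
j=5: skip
j=6: add 'q' → 'hniq'
j=7: skip
j=8: add 'e' → 'hniqe'
j=9: skip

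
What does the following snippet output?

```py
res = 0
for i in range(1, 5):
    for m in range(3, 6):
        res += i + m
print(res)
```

78

i=1,m=3: res = 0+4 = 4
i=1,m=4: res = 4+5 = 9
i=1,m=5: res = 9+6 = 15
i=2,m=3: res = 15+5 = 20
i=2,m=4: res = 20+6 = 26
i=2,m=5: res = 26+7 = 33
i=3,m=3: res = 33+6 = 39
i=3,m=4: res = 39+7 = 46
i=3,m=5: res = 46+8 = 54
i=4,m=3: res = 54+7 = 61
i=4,m=4: res = 61+8 = 69
i=4,m=5: res = 69+9 = 78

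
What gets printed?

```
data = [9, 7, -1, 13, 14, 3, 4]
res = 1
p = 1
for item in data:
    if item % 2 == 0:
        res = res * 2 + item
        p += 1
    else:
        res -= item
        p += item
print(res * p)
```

item=9: not even, res = 1-9 = -8; p=10
item=7: not even, res = (-8)-7 = -15; p=17
item=-1: not even, res = (-15)-(-1) = -14; p=16
item=13: not even, res = (-14)-13 = -27; p=29
item=14: even, res = (-27)*2+14 = -40; p=30
item=3: not even, res = (-40)-3 = -43; p=33
item=4: even, res = (-43)*2+4 = -82; p=34
res*p = (-82)*34 = -2788

-2788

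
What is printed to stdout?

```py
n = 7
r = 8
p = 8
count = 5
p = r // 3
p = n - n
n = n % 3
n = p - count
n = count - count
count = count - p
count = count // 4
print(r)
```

8

p = 8//3 = 2
p = 7-7 = 0
n = 7%3 = 1
n = 0-5 = -5
n = 5-5 = 0
count = 5-0 = 5
count = 5//4 = 1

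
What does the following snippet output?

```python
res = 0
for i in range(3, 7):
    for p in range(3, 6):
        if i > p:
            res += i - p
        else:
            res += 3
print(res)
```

i=3,p=3: not 3>3, res = 0+3 = 3
i=3,p=4: not 3>4, res = 3+3 = 6
i=3,p=5: not 3>5, res = 6+3 = 9
i=4,p=3: 4>3, res = 9+1 = 10
i=4,p=4: not 4>4, res = 10+3 = 13
i=4,p=5: not 4>5, res = 13+3 = 16
i=5,p=3: 5>3, res = 16+2 = 18
i=5,p=4: 5>4, res = 18+1 = 19
i=5,p=5: not 5>5, res = 19+3 = 22
i=6,p=3: 6>3, res = 22+3 = 25
i=6,p=4: 6>4, res = 25+2 = 27
i=6,p=5: 6>5, res = 27+1 = 28

28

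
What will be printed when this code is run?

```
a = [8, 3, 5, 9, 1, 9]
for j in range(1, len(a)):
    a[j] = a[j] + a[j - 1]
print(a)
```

[8, 11, 16, 25, 26, 35]

j=1: a[1] = 3+8 = 11 → [8, 11, 5, 9, 1, 9]
j=2: a[2] = 5+11 = 16 → [8, 11, 16, 9, 1, 9]
j=3: a[3] = 9+16 = 25 → [8, 11, 16, 25, 1, 9]
j=4: a[4] = 1+25 = 26 → [8, 11, 16, 25, 26, 9]
j=5: a[5] = 9+26 = 35 → [8, 11, 16, 25, 26, 35]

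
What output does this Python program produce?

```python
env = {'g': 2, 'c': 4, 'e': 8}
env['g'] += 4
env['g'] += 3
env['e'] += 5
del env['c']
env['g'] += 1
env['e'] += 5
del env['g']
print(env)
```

env['g'] = 2+4 = 6 → {'g': 6, 'c': 4, 'e': 8}
env['g'] = 6+3 = 9 → {'g': 9, 'c': 4, 'e': 8}
env['e'] = 8+5 = 13 → {'g': 9, 'c': 4, 'e': 13}
del 'c' → {'g': 9, 'e': 13}
env['g'] = 9+1 = 10 → {'g': 10, 'e': 13}
env['e'] = 13+5 = 18 → {'g': 10, 'e': 18}
del 'g' → {'e': 18}

{'e': 18}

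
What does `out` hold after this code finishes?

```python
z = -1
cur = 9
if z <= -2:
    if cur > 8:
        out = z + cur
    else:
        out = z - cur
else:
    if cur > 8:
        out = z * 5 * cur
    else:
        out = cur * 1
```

-45

z=-1, cur=9
z <= -2 is False; cur > 8 is True
→ out = z * 5 * cur = -45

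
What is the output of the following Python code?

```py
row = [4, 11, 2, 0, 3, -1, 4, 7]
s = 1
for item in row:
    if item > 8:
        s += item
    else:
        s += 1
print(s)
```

19

item=4: not >8, s = 1+1 = 2
item=11: >8, s = 2+11 = 13
item=2: not >8, s = 13+1 = 14
item=0: not >8, s = 14+1 = 15
item=3: not >8, s = 15+1 = 16
item=-1: not >8, s = 16+1 = 17
item=4: not >8, s = 17+1 = 18
item=7: not >8, s = 18+1 = 19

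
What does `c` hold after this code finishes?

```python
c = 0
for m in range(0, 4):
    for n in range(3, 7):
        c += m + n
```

96

m=0,n=3: c = 0+3 = 3
m=0,n=4: c = 3+4 = 7
m=0,n=5: c = 7+5 = 12
m=0,n=6: c = 12+6 = 18
m=1,n=3: c = 18+4 = 22
m=1,n=4: c = 22+5 = 27
m=1,n=5: c = 27+6 = 33
m=1,n=6: c = 33+7 = 40
m=2,n=3: c = 40+5 = 45
m=2,n=4: c = 45+6 = 51
m=2,n=5: c = 51+7 = 58
m=2,n=6: c = 58+8 = 66
m=3,n=3: c = 66+6 = 72
m=3,n=4: c = 72+7 = 79
m=3,n=5: c = 79+8 = 87
m=3,n=6: c = 87+9 = 96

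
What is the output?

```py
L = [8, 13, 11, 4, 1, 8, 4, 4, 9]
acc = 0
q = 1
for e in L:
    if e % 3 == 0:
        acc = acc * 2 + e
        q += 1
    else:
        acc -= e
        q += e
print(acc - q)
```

-152

e=8: not %3==0, acc = 0-8 = -8; q=9
e=13: not %3==0, acc = (-8)-13 = -21; q=22
e=11: not %3==0, acc = (-21)-11 = -32; q=33
e=4: not %3==0, acc = (-32)-4 = -36; q=37
e=1: not %3==0, acc = (-36)-1 = -37; q=38
e=8: not %3==0, acc = (-37)-8 = -45; q=46
e=4: not %3==0, acc = (-45)-4 = -49; q=50
e=4: not %3==0, acc = (-49)-4 = -53; q=54
e=9: %3==0, acc = (-53)*2+9 = -97; q=55
acc-q = (-97)-55 = -152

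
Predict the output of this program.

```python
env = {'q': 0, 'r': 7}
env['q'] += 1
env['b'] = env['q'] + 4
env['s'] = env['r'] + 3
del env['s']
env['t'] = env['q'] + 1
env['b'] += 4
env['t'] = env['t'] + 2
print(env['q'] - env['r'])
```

env['q'] = 0+1 = 1 → {'q': 1, 'r': 7}
env['b'] = env['q']+4 = 5 → {'q': 1, 'r': 7, 'b': 5}
env['s'] = env['r']+3 = 10 → {'q': 1, 'r': 7, 'b': 5, 's': 10}
del 's' → {'q': 1, 'r': 7, 'b': 5}
env['t'] = env['q']+1 = 2 → {'q': 1, 'r': 7, 'b': 5, 't': 2}
env['b'] = 5+4 = 9 → {'q': 1, 'r': 7, 'b': 9, 't': 2}
env['t'] = env['t']+2 = 4 → {'q': 1, 'r': 7, 'b': 9, 't': 4}
env['q']-env['r'] = 1-7 = -6

-6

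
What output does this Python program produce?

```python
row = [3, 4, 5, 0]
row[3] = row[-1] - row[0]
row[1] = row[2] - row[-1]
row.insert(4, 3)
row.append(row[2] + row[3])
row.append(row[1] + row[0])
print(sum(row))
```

29

row[3] = row[-1]-row[0] = 0-3 = -3 → [3, 4, 5, -3]
row[1] = row[2]-row[-1] = 5-(-3) = 8 → [3, 8, 5, -3]
insert 3 at 4 → [3, 8, 5, -3, 3]
append row[2]+row[3] = 5+(-3) = 2 → [3, 8, 5, -3, 3, 2]
append row[1]+row[0] = 8+3 = 11 → [3, 8, 5, -3, 3, 2, 11]
sum = 29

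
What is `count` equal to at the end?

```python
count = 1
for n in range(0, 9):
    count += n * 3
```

n=0: count = 1+0*3 = 1
n=1: count = 1+1*3 = 4
n=2: count = 4+2*3 = 10
n=3: count = 10+3*3 = 19
n=4: count = 19+4*3 = 31
n=5: count = 31+5*3 = 46
n=6: count = 46+6*3 = 64
n=7: count = 64+7*3 = 85
n=8: count = 85+8*3 = 109

109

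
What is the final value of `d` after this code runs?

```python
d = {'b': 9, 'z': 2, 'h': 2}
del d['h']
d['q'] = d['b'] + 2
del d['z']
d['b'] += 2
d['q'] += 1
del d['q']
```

{'b': 11}

del 'h' → {'b': 9, 'z': 2}
d['q'] = d['b']+2 = 11 → {'b': 9, 'z': 2, 'q': 11}
del 'z' → {'b': 9, 'q': 11}
d['b'] = 9+2 = 11 → {'b': 11, 'q': 11}
d['q'] = 11+1 = 12 → {'b': 11, 'q': 12}
del 'q' → {'b': 11}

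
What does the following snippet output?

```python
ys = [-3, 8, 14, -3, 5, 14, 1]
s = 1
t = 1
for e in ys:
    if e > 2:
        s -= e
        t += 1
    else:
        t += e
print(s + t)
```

e=-3: not >2; t=-2
e=8: >2, s = 1-8 = -7; t=-1
e=14: >2, s = (-7)-14 = -21; t=0
e=-3: not >2; t=-3
e=5: >2, s = (-21)-5 = -26; t=-2
e=14: >2, s = (-26)-14 = -40; t=-1
e=1: not >2; t=0
s+t = (-40)+0 = -40

-40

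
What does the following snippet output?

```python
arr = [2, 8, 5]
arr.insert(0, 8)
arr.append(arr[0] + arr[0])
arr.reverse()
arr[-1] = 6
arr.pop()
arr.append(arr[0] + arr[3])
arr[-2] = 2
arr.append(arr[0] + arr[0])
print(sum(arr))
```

81

insert 8 at 0 → [8, 2, 8, 5]
append arr[0]+arr[0] = 8+8 = 16 → [8, 2, 8, 5, 16]
reverse → [16, 5, 8, 2, 8]
arr[-1] = 6 → [16, 5, 8, 2, 6]
pop() removes 6 → [16, 5, 8, 2]
append arr[0]+arr[3] = 16+2 = 18 → [16, 5, 8, 2, 18]
arr[-2] = 2 → [16, 5, 8, 2, 18]
append arr[0]+arr[0] = 16+16 = 32 → [16, 5, 8, 2, 18, 32]
sum = 81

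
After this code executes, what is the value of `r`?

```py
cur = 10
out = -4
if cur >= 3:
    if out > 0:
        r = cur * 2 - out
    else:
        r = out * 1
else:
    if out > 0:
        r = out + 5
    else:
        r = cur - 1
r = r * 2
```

cur=10, out=-4
cur >= 3 is True; out > 0 is False
→ r = out * 1 = -4
r = (-4)*2 = -8

-8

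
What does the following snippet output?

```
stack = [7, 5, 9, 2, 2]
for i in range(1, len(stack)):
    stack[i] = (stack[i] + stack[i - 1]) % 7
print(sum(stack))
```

18

i=1: stack[1] = (5+7)%7 = 5 → [7, 5, 9, 2, 2]
i=2: stack[2] = (9+5)%7 = 0 → [7, 5, 0, 2, 2]
i=3: stack[3] = (2+0)%7 = 2 → [7, 5, 0, 2, 2]
i=4: stack[4] = (2+2)%7 = 4 → [7, 5, 0, 2, 4]
sum = 18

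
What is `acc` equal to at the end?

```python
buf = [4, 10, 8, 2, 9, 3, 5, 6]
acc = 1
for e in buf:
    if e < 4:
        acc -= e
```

-4

e=4: not <4
e=10: not <4
e=8: not <4
e=2: <4, acc = 1-2 = -1
e=9: not <4
e=3: <4, acc = (-1)-3 = -4
e=5: not <4
e=6: not <4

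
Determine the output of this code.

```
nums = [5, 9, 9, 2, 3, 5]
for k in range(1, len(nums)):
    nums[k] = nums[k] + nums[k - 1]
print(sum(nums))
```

128

k=1: nums[1] = 9+5 = 14 → [5, 14, 9, 2, 3, 5]
k=2: nums[2] = 9+14 = 23 → [5, 14, 23, 2, 3, 5]
k=3: nums[3] = 2+23 = 25 → [5, 14, 23, 25, 3, 5]
k=4: nums[4] = 3+25 = 28 → [5, 14, 23, 25, 28, 5]
k=5: nums[5] = 5+28 = 33 → [5, 14, 23, 25, 28, 33]
sum = 128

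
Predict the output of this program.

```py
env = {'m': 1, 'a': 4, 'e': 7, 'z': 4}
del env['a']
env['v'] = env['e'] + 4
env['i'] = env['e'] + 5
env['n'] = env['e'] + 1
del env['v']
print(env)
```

del 'a' → {'m': 1, 'e': 7, 'z': 4}
env['v'] = env['e']+4 = 11 → {'m': 1, 'e': 7, 'z': 4, 'v': 11}
env['i'] = env['e']+5 = 12 → {'m': 1, 'e': 7, 'z': 4, 'v': 11, 'i': 12}
env['n'] = env['e']+1 = 8 → {'m': 1, 'e': 7, 'z': 4, 'v': 11, 'i': 12, 'n': 8}
del 'v' → {'m': 1, 'e': 7, 'z': 4, 'i': 12, 'n': 8}

{'m': 1, 'e': 7, 'z': 4, 'i': 12, 'n': 8}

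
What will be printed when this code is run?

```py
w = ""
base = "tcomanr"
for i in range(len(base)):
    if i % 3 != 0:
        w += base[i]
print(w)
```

i=0: skip
i=1: add 'c' → 'c'
i=2: add 'o' → 'co'
i=3: skip
i=4: add 'a' → 'coa'
i=5: add 'n' → 'coan'
i=6: skip

coan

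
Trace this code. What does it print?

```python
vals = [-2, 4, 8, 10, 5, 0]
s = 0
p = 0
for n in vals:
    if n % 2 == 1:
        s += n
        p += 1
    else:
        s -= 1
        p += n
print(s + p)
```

n=-2: not odd, s = 0-1 = -1; p=-2
n=4: not odd, s = (-1)-1 = -2; p=2
n=8: not odd, s = (-2)-1 = -3; p=10
n=10: not odd, s = (-3)-1 = -4; p=20
n=5: odd, s = (-4)+5 = 1; p=21
n=0: not odd, s = 1-1 = 0; p=21
s+p = 0+21 = 21

21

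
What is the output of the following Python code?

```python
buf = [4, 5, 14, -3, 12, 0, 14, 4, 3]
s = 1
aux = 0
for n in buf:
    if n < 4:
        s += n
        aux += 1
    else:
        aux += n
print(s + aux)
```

57

n=4: not <4; aux=4
n=5: not <4; aux=9
n=14: not <4; aux=23
n=-3: <4, s = 1+(-3) = -2; aux=24
n=12: not <4; aux=36
n=0: <4, s = (-2)+0 = -2; aux=37
n=14: not <4; aux=51
n=4: not <4; aux=55
n=3: <4, s = (-2)+3 = 1; aux=56
s+aux = 1+56 = 57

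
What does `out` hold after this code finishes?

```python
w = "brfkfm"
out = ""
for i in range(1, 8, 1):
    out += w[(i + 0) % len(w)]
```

i=1: add w[1]='r' → 'r'
i=2: add w[2]='f' → 'rf'
i=3: add w[3]='k' → 'rfk'
i=4: add w[4]='f' → 'rfkf'
i=5: add w[5]='m' → 'rfkfm'
i=6: add w[0]='b' → 'rfkfmb'
i=7: add w[1]='r' → 'rfkfmbr'

'rfkfmbr'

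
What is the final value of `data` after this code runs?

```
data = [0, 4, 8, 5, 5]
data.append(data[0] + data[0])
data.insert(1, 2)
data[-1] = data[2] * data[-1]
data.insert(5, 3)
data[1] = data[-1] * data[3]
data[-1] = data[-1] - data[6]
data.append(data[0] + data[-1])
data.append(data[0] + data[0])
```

append data[0]+data[0] = 0+0 = 0 → [0, 4, 8, 5, 5, 0]
insert 2 at 1 → [0, 2, 4, 8, 5, 5, 0]
data[-1] = data[2]*data[-1] = 4*0 = 0 → [0, 2, 4, 8, 5, 5, 0]
insert 3 at 5 → [0, 2, 4, 8, 5, 3, 5, 0]
data[1] = data[-1]*data[3] = 0*8 = 0 → [0, 0, 4, 8, 5, 3, 5, 0]
data[-1] = data[-1]-data[6] = 0-5 = -5 → [0, 0, 4, 8, 5, 3, 5, -5]
append data[0]+data[-1] = 0+(-5) = -5 → [0, 0, 4, 8, 5, 3, 5, -5, -5]
append data[0]+data[0] = 0+0 = 0 → [0, 0, 4, 8, 5, 3, 5, -5, -5, 0]

[0, 0, 4, 8, 5, 3, 5, -5, -5, 0]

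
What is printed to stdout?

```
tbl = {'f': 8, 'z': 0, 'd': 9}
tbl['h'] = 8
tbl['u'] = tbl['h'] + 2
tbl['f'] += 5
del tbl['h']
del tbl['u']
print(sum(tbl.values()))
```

tbl['h'] = 8 → {'f': 8, 'z': 0, 'd': 9, 'h': 8}
tbl['u'] = tbl['h']+2 = 10 → {'f': 8, 'z': 0, 'd': 9, 'h': 8, 'u': 10}
tbl['f'] = 8+5 = 13 → {'f': 13, 'z': 0, 'd': 9, 'h': 8, 'u': 10}
del 'h' → {'f': 13, 'z': 0, 'd': 9, 'u': 10}
del 'u' → {'f': 13, 'z': 0, 'd': 9}
sum of values = 22

22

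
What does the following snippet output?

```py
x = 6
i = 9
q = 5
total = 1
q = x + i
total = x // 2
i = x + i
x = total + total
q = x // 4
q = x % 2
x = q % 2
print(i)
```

q = 6+9 = 15
total = 6//2 = 3
i = 6+9 = 15
x = 3+3 = 6
q = 6//4 = 1
q = 6%2 = 0
x = 0%2 = 0

15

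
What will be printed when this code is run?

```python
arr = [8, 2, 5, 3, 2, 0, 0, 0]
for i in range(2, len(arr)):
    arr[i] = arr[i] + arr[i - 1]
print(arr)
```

i=2: arr[2] = 5+2 = 7 → [8, 2, 7, 3, 2, 0, 0, 0]
i=3: arr[3] = 3+7 = 10 → [8, 2, 7, 10, 2, 0, 0, 0]
i=4: arr[4] = 2+10 = 12 → [8, 2, 7, 10, 12, 0, 0, 0]
i=5: arr[5] = 0+12 = 12 → [8, 2, 7, 10, 12, 12, 0, 0]
i=6: arr[6] = 0+12 = 12 → [8, 2, 7, 10, 12, 12, 12, 0]
i=7: arr[7] = 0+12 = 12 → [8, 2, 7, 10, 12, 12, 12, 12]

[8, 2, 7, 10, 12, 12, 12, 12]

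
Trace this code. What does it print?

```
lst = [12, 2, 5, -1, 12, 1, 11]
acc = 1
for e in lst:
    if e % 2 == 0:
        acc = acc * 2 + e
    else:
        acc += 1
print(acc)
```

e=12: even, acc = 1*2+12 = 14
e=2: even, acc = 14*2+2 = 30
e=5: not even, acc = 30+1 = 31
e=-1: not even, acc = 31+1 = 32
e=12: even, acc = 32*2+12 = 76
e=1: not even, acc = 76+1 = 77
e=11: not even, acc = 77+1 = 78

78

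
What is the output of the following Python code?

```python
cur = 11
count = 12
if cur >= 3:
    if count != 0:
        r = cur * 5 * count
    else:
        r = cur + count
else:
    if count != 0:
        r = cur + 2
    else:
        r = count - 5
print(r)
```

660

cur=11, count=12
cur >= 3 is True; count != 0 is True
→ r = cur * 5 * count = 660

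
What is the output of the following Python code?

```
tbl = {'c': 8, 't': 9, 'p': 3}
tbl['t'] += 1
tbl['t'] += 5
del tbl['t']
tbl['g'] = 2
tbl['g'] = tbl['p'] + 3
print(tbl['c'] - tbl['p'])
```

5

tbl['t'] = 9+1 = 10 → {'c': 8, 't': 10, 'p': 3}
tbl['t'] = 10+5 = 15 → {'c': 8, 't': 15, 'p': 3}
del 't' → {'c': 8, 'p': 3}
tbl['g'] = 2 → {'c': 8, 'p': 3, 'g': 2}
tbl['g'] = tbl['p']+3 = 6 → {'c': 8, 'p': 3, 'g': 6}
tbl['c']-tbl['p'] = 8-3 = 5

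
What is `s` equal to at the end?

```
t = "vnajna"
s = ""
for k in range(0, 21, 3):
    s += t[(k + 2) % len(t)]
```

k=0: add t[2]='a' → 'a'
k=3: add t[5]='a' → 'aa'
k=6: add t[2]='a' → 'aaa'
k=9: add t[5]='a' → 'aaaa'
k=12: add t[2]='a' → 'aaaaa'
k=15: add t[5]='a' → 'aaaaaa'
k=18: add t[2]='a' → 'aaaaaaa'

'aaaaaaa'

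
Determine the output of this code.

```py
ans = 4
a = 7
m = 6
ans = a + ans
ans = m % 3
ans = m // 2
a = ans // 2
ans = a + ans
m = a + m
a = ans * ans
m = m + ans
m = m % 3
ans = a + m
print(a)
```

ans = 7+4 = 11
ans = 6%3 = 0
ans = 6//2 = 3
a = 3//2 = 1
ans = 1+3 = 4
m = 1+6 = 7
a = 4*4 = 16
m = 7+4 = 11
m = 11%3 = 2
ans = 16+2 = 18

16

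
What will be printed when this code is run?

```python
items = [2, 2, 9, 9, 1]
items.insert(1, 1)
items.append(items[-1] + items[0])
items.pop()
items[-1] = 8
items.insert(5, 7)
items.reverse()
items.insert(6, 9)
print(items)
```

insert 1 at 1 → [2, 1, 2, 9, 9, 1]
append items[-1]+items[0] = 1+2 = 3 → [2, 1, 2, 9, 9, 1, 3]
pop() removes 3 → [2, 1, 2, 9, 9, 1]
items[-1] = 8 → [2, 1, 2, 9, 9, 8]
insert 7 at 5 → [2, 1, 2, 9, 9, 7, 8]
reverse → [8, 7, 9, 9, 2, 1, 2]
insert 9 at 6 → [8, 7, 9, 9, 2, 1, 9, 2]

[8, 7, 9, 9, 2, 1, 9, 2]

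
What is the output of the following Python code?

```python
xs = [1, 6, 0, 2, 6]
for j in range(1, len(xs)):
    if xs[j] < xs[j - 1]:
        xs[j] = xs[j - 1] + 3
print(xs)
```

j=1: 6>=1, unchanged → [1, 6, 0, 2, 6]
j=2: 0<6, xs[2] = 6+3 = 9 → [1, 6, 9, 2, 6]
j=3: 2<9, xs[3] = 9+3 = 12 → [1, 6, 9, 12, 6]
j=4: 6<12, xs[4] = 12+3 = 15 → [1, 6, 9, 12, 15]

[1, 6, 9, 12, 15]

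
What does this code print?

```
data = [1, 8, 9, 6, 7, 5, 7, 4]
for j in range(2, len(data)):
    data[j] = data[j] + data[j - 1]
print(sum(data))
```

j=2: data[2] = 9+8 = 17 → [1, 8, 17, 6, 7, 5, 7, 4]
j=3: data[3] = 6+17 = 23 → [1, 8, 17, 23, 7, 5, 7, 4]
j=4: data[4] = 7+23 = 30 → [1, 8, 17, 23, 30, 5, 7, 4]
j=5: data[5] = 5+30 = 35 → [1, 8, 17, 23, 30, 35, 7, 4]
j=6: data[6] = 7+35 = 42 → [1, 8, 17, 23, 30, 35, 42, 4]
j=7: data[7] = 4+42 = 46 → [1, 8, 17, 23, 30, 35, 42, 46]
sum = 202

202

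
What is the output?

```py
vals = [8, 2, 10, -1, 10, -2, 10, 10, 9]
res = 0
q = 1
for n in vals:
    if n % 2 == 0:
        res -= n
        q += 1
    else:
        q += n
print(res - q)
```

-64

n=8: even, res = 0-8 = -8; q=2
n=2: even, res = (-8)-2 = -10; q=3
n=10: even, res = (-10)-10 = -20; q=4
n=-1: not even; q=3
n=10: even, res = (-20)-10 = -30; q=4
n=-2: even, res = (-30)-(-2) = -28; q=5
n=10: even, res = (-28)-10 = -38; q=6
n=10: even, res = (-38)-10 = -48; q=7
n=9: not even; q=16
res-q = (-48)-16 = -64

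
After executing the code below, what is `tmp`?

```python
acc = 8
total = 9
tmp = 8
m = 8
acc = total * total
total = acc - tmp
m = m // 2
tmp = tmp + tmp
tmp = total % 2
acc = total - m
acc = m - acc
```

1

acc = 9*9 = 81
total = 81-8 = 73
m = 8//2 = 4
tmp = 8+8 = 16
tmp = 73%2 = 1
acc = 73-4 = 69
acc = 4-69 = -65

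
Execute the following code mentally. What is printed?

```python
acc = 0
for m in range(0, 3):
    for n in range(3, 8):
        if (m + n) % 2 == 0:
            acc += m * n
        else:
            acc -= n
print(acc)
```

m=0,n=3: odd sum, acc = 0-3 = -3
m=0,n=4: even sum, acc = (-3)+0 = -3
m=0,n=5: odd sum, acc = (-3)-5 = -8
m=0,n=6: even sum, acc = (-8)+0 = -8
m=0,n=7: odd sum, acc = (-8)-7 = -15
m=1,n=3: even sum, acc = (-15)+3 = -12
m=1,n=4: odd sum, acc = (-12)-4 = -16
m=1,n=5: even sum, acc = (-16)+5 = -11
m=1,n=6: odd sum, acc = (-11)-6 = -17
m=1,n=7: even sum, acc = (-17)+7 = -10
m=2,n=3: odd sum, acc = (-10)-3 = -13
m=2,n=4: even sum, acc = (-13)+8 = -5
m=2,n=5: odd sum, acc = (-5)-5 = -10
m=2,n=6: even sum, acc = (-10)+12 = 2
m=2,n=7: odd sum, acc = 2-7 = -5

-5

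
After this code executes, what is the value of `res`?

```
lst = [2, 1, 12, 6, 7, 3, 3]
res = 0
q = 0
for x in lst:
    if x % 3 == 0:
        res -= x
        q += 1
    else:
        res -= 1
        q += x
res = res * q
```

x=2: not %3==0, res = 0-1 = -1; q=2
x=1: not %3==0, res = (-1)-1 = -2; q=3
x=12: %3==0, res = (-2)-12 = -14; q=4
x=6: %3==0, res = (-14)-6 = -20; q=5
x=7: not %3==0, res = (-20)-1 = -21; q=12
x=3: %3==0, res = (-21)-3 = -24; q=13
x=3: %3==0, res = (-24)-3 = -27; q=14
res*q = (-27)*14 = -378

-378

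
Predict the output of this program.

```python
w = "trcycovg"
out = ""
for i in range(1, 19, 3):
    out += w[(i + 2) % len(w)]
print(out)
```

yvrcgc

i=1: add w[3]='y' → 'y'
i=4: add w[6]='v' → 'yv'
i=7: add w[1]='r' → 'yvr'
i=10: add w[4]='c' → 'yvrc'
i=13: add w[7]='g' → 'yvrcg'
i=16: add w[2]='c' → 'yvrcgc'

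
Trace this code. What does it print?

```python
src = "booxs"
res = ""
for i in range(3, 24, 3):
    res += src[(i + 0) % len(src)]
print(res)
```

i=3: add src[3]='x' → 'x'
i=6: add src[1]='o' → 'xo'
i=9: add src[4]='s' → 'xos'
i=12: add src[2]='o' → 'xoso'
i=15: add src[0]='b' → 'xosob'
i=18: add src[3]='x' → 'xosobx'
i=21: add src[1]='o' → 'xosobxo'

xosobxo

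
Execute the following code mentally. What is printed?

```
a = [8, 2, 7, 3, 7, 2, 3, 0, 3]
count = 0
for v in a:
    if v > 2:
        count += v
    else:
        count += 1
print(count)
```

34

v=8: >2, count = 0+8 = 8
v=2: not >2, count = 8+1 = 9
v=7: >2, count = 9+7 = 16
v=3: >2, count = 16+3 = 19
v=7: >2, count = 19+7 = 26
v=2: not >2, count = 26+1 = 27
v=3: >2, count = 27+3 = 30
v=0: not >2, count = 30+1 = 31
v=3: >2, count = 31+3 = 34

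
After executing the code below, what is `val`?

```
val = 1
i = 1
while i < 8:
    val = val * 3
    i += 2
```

81

i=1: val = 1*3 = 3
i=3: val = 3*3 = 9
i=5: val = 9*3 = 27
i=7: val = 27*3 = 81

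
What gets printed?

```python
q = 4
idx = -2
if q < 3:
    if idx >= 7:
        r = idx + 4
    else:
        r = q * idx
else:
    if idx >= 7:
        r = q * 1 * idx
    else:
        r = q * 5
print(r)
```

20

q=4, idx=-2
q < 3 is False; idx >= 7 is False
→ r = q * 5 = 20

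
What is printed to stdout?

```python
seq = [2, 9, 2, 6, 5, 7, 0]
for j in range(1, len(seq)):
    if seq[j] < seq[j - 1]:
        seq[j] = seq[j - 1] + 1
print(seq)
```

[2, 9, 10, 11, 12, 13, 14]

j=1: 9>=2, unchanged → [2, 9, 2, 6, 5, 7, 0]
j=2: 2<9, seq[2] = 9+1 = 10 → [2, 9, 10, 6, 5, 7, 0]
j=3: 6<10, seq[3] = 10+1 = 11 → [2, 9, 10, 11, 5, 7, 0]
j=4: 5<11, seq[4] = 11+1 = 12 → [2, 9, 10, 11, 12, 7, 0]
j=5: 7<12, seq[5] = 12+1 = 13 → [2, 9, 10, 11, 12, 13, 0]
j=6: 0<13, seq[6] = 13+1 = 14 → [2, 9, 10, 11, 12, 13, 14]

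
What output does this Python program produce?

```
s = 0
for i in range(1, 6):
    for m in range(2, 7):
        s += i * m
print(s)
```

i=1,m=2: s = 0+2 = 2
i=1,m=3: s = 2+3 = 5
i=1,m=4: s = 5+4 = 9
i=1,m=5: s = 9+5 = 14
i=1,m=6: s = 14+6 = 20
i=2,m=2: s = 20+4 = 24
i=2,m=3: s = 24+6 = 30
i=2,m=4: s = 30+8 = 38
i=2,m=5: s = 38+10 = 48
i=2,m=6: s = 48+12 = 60
i=3,m=2: s = 60+6 = 66
i=3,m=3: s = 66+9 = 75
i=3,m=4: s = 75+12 = 87
i=3,m=5: s = 87+15 = 102
i=3,m=6: s = 102+18 = 120
i=4,m=2: s = 120+8 = 128
i=4,m=3: s = 128+12 = 140
i=4,m=4: s = 140+16 = 156
i=4,m=5: s = 156+20 = 176
i=4,m=6: s = 176+24 = 200
i=5,m=2: s = 200+10 = 210
i=5,m=3: s = 210+15 = 225
i=5,m=4: s = 225+20 = 245
i=5,m=5: s = 245+25 = 270
i=5,m=6: s = 270+30 = 300

300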